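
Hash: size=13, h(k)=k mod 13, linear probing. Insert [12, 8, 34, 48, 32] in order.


Insertions: 12->slot 12; 8->slot 8; 34->slot 9; 48->slot 10; 32->slot 6
Table: [None, None, None, None, None, None, 32, None, 8, 34, 48, None, 12]


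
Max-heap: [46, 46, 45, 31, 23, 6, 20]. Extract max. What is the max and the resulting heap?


Max = 46
Replace root with last, heapify down
Resulting heap: [46, 31, 45, 20, 23, 6]


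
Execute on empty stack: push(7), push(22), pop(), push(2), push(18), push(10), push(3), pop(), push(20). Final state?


push(7) -> [7]
push(22) -> [7, 22]
pop() returns 22 -> [7]
push(2) -> [7, 2]
push(18) -> [7, 2, 18]
push(10) -> [7, 2, 18, 10]
push(3) -> [7, 2, 18, 10, 3]
pop() returns 3 -> [7, 2, 18, 10]
push(20) -> [7, 2, 18, 10, 20]
Final stack (bottom to top): [7, 2, 18, 10, 20]


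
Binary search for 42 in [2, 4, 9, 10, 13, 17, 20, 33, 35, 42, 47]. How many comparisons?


Search for 42:
[0,10] mid=5 arr[5]=17
[6,10] mid=8 arr[8]=35
[9,10] mid=9 arr[9]=42
Total: 3 comparisons


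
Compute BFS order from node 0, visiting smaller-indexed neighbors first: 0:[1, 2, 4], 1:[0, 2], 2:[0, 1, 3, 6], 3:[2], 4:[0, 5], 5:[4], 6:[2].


BFS queue: start with [0]
Visit order: [0, 1, 2, 4, 3, 6, 5]


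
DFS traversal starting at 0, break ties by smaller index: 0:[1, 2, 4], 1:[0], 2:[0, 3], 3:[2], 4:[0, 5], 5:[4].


DFS stack-based: start with [0]
Visit order: [0, 1, 2, 3, 4, 5]


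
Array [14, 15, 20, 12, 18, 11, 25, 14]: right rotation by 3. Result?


Right rotate by 3: [11, 25, 14, 14, 15, 20, 12, 18]


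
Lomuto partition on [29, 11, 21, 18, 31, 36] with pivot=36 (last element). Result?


Elements <= 36 go left of pivot.
Result: [29, 11, 21, 18, 31, 36], pivot at index 5


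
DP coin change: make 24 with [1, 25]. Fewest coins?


dp[0]=0; dp[i]=1+min(dp[i-c] for c in coins)
...dp[19]=19, dp[20]=20, dp[21]=21, dp[22]=22, dp[23]=23, dp[24]=24
Minimum coins for 24 = 24


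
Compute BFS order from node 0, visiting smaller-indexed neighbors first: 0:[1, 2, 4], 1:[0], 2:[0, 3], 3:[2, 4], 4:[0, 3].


BFS queue: start with [0]
Visit order: [0, 1, 2, 4, 3]


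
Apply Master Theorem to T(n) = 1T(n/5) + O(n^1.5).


a=1, b=5, c=1.5. log_5(1)=0 < c=1.5. Case 3: O(n^c) = O(n^1.500)
Complexity: O(n^1.500)


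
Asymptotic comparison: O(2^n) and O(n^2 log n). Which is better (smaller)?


n^2 log n grows slower than exponential
O(n^2 log n) is asymptotically smaller; O(2^n) grows faster


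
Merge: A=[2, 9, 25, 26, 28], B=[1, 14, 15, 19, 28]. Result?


Compare heads, take smaller each step.
Merged: [1, 2, 9, 14, 15, 19, 25, 26, 28, 28]


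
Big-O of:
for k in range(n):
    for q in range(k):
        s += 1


Per nesting level: O(n) * O(n) [triangular over k] = O(n^2)
Complexity: O(n^2)


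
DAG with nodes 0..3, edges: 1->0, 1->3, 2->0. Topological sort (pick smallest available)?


Kahn's algorithm, process smallest node first
Order: [1, 2, 0, 3]


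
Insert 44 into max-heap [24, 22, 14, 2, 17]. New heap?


Append 44: [24, 22, 14, 2, 17, 44]
Bubble up: swap idx 5(44) with idx 2(14); swap idx 2(44) with idx 0(24)
Result: [44, 22, 24, 2, 17, 14]


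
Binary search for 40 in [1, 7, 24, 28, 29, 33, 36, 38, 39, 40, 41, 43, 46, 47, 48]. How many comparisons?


Search for 40:
[0,14] mid=7 arr[7]=38
[8,14] mid=11 arr[11]=43
[8,10] mid=9 arr[9]=40
Total: 3 comparisons


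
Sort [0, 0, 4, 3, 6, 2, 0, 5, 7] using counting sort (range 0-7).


Count array: [3, 0, 1, 1, 1, 1, 1, 1]
Reconstruct: [0, 0, 0, 2, 3, 4, 5, 6, 7]


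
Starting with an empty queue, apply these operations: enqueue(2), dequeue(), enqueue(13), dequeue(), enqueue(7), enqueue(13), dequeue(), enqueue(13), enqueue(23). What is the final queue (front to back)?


enqueue(2) -> [2]
dequeue() returns 2 -> []
enqueue(13) -> [13]
dequeue() returns 13 -> []
enqueue(7) -> [7]
enqueue(13) -> [7, 13]
dequeue() returns 7 -> [13]
enqueue(13) -> [13, 13]
enqueue(23) -> [13, 13, 23]
Final queue (front to back): [13, 13, 23]


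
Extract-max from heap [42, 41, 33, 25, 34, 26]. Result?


Max = 42
Replace root with last, heapify down
Resulting heap: [41, 34, 33, 25, 26]


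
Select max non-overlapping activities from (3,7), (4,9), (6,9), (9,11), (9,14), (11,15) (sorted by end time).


Greedy: pick earliest-ending, then skip overlaps.
Selected (3 activities): [(3, 7), (9, 11), (11, 15)]


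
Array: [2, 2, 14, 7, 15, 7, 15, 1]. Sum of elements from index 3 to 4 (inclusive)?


Prefix sums: [0, 2, 4, 18, 25, 40, 47, 62, 63]
Sum[3..4] = prefix[5] - prefix[3] = 40 - 18 = 22


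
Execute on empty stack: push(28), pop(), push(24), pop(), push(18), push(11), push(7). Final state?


push(28) -> [28]
pop() returns 28 -> []
push(24) -> [24]
pop() returns 24 -> []
push(18) -> [18]
push(11) -> [18, 11]
push(7) -> [18, 11, 7]
Final stack (bottom to top): [18, 11, 7]


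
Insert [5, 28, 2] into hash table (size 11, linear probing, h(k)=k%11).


Insertions: 5->slot 5; 28->slot 6; 2->slot 2
Table: [None, None, 2, None, None, 5, 28, None, None, None, None]


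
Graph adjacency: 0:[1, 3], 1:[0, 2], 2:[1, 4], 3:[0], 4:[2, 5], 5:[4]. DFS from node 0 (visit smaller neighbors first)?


DFS stack-based: start with [0]
Visit order: [0, 1, 2, 4, 5, 3]


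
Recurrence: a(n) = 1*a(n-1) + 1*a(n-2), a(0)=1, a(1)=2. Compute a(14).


Build bottom-up:
...a(12)=377, a(13)=610, a(14)=1*610+1*377=987


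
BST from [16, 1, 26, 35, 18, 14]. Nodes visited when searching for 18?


BST root = 16
Search for 18: compare at each node
Path: [16, 26, 18]


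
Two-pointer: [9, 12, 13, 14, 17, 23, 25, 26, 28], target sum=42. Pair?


Two pointers: lo=0, hi=8
Found pair: (14, 28) summing to 42


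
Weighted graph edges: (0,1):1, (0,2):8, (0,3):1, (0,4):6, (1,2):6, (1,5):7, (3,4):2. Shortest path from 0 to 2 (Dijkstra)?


Dijkstra from 0:
Distances: {0: 0, 1: 1, 2: 7, 3: 1, 4: 3, 5: 8}
Shortest distance to 2 = 7, path = [0, 1, 2]


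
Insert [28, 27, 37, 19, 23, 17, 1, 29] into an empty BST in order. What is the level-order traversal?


Root = 28; build tree by BST insertion.
Level-Order traversal: [28, 27, 37, 19, 29, 17, 23, 1]


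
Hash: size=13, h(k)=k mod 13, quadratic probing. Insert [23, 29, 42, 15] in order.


Insertions: 23->slot 10; 29->slot 3; 42->slot 4; 15->slot 2
Table: [None, None, 15, 29, 42, None, None, None, None, None, 23, None, None]


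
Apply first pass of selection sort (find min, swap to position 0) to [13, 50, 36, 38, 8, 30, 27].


After one pass: [8, 50, 36, 38, 13, 30, 27]


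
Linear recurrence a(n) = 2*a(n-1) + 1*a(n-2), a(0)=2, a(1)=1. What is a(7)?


Build bottom-up:
...a(5)=53, a(6)=128, a(7)=2*128+1*53=309


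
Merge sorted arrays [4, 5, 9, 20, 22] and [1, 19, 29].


Compare heads, take smaller each step.
Merged: [1, 4, 5, 9, 19, 20, 22, 29]


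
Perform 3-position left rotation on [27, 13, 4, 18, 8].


Left rotate by 3: [18, 8, 27, 13, 4]


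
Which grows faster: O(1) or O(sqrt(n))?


constant grows slower than sublinear
O(1) is asymptotically smaller; O(sqrt(n)) grows faster


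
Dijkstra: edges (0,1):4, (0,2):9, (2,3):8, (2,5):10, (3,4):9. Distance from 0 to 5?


Dijkstra from 0:
Distances: {0: 0, 1: 4, 2: 9, 3: 17, 4: 26, 5: 19}
Shortest distance to 5 = 19, path = [0, 2, 5]


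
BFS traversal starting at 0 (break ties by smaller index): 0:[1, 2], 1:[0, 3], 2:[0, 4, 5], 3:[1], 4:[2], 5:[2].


BFS queue: start with [0]
Visit order: [0, 1, 2, 3, 4, 5]


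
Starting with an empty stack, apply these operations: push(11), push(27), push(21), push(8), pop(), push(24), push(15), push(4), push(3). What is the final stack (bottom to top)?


push(11) -> [11]
push(27) -> [11, 27]
push(21) -> [11, 27, 21]
push(8) -> [11, 27, 21, 8]
pop() returns 8 -> [11, 27, 21]
push(24) -> [11, 27, 21, 24]
push(15) -> [11, 27, 21, 24, 15]
push(4) -> [11, 27, 21, 24, 15, 4]
push(3) -> [11, 27, 21, 24, 15, 4, 3]
Final stack (bottom to top): [11, 27, 21, 24, 15, 4, 3]


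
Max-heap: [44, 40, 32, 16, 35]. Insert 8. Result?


Append 8: [44, 40, 32, 16, 35, 8]
Bubble up: no swaps needed
Result: [44, 40, 32, 16, 35, 8]


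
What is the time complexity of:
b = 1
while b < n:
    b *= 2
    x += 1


Per nesting level: O(log n) = O(log n)
Complexity: O(log n)


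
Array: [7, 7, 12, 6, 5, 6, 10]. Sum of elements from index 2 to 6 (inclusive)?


Prefix sums: [0, 7, 14, 26, 32, 37, 43, 53]
Sum[2..6] = prefix[7] - prefix[2] = 53 - 14 = 39


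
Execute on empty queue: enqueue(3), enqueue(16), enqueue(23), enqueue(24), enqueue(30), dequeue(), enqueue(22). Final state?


enqueue(3) -> [3]
enqueue(16) -> [3, 16]
enqueue(23) -> [3, 16, 23]
enqueue(24) -> [3, 16, 23, 24]
enqueue(30) -> [3, 16, 23, 24, 30]
dequeue() returns 3 -> [16, 23, 24, 30]
enqueue(22) -> [16, 23, 24, 30, 22]
Final queue (front to back): [16, 23, 24, 30, 22]


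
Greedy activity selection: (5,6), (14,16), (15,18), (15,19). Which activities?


Greedy: pick earliest-ending, then skip overlaps.
Selected (2 activities): [(5, 6), (14, 16)]


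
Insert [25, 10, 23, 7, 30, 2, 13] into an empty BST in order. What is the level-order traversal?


Root = 25; build tree by BST insertion.
Level-Order traversal: [25, 10, 30, 7, 23, 2, 13]


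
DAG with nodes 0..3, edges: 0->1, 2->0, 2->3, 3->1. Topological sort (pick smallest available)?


Kahn's algorithm, process smallest node first
Order: [2, 0, 3, 1]


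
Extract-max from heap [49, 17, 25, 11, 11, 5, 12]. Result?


Max = 49
Replace root with last, heapify down
Resulting heap: [25, 17, 12, 11, 11, 5]


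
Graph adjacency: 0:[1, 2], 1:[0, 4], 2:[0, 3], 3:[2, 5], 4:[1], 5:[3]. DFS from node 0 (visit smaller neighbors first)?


DFS stack-based: start with [0]
Visit order: [0, 1, 4, 2, 3, 5]


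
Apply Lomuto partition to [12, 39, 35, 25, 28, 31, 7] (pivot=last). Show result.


Elements <= 7 go left of pivot.
Result: [7, 39, 35, 25, 28, 31, 12], pivot at index 0


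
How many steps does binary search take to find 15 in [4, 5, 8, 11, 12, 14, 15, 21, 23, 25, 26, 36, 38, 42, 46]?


Search for 15:
[0,14] mid=7 arr[7]=21
[0,6] mid=3 arr[3]=11
[4,6] mid=5 arr[5]=14
[6,6] mid=6 arr[6]=15
Total: 4 comparisons


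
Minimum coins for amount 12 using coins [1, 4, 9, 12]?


dp[0]=0; dp[i]=1+min(dp[i-c] for c in coins)
...dp[7]=4, dp[8]=2, dp[9]=1, dp[10]=2, dp[11]=3, dp[12]=1
Minimum coins for 12 = 1


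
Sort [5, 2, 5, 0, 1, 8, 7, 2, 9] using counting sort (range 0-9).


Count array: [1, 1, 2, 0, 0, 2, 0, 1, 1, 1]
Reconstruct: [0, 1, 2, 2, 5, 5, 7, 8, 9]


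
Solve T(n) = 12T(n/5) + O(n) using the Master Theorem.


a=12, b=5, c=1. log_5(12)=1.544 > c=1. Case 1: O(n^log_b(a)) = O(n^1.544)
Complexity: O(n^1.544)


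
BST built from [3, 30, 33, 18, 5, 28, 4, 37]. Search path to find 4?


BST root = 3
Search for 4: compare at each node
Path: [3, 30, 18, 5, 4]


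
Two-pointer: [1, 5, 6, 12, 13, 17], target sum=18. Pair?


Two pointers: lo=0, hi=5
Found pair: (1, 17) summing to 18


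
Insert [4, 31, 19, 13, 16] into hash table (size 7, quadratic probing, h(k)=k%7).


Insertions: 4->slot 4; 31->slot 3; 19->slot 5; 13->slot 6; 16->slot 2
Table: [None, None, 16, 31, 4, 19, 13]


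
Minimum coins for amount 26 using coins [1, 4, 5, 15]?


dp[0]=0; dp[i]=1+min(dp[i-c] for c in coins)
...dp[21]=3, dp[22]=4, dp[23]=3, dp[24]=3, dp[25]=3, dp[26]=4
Minimum coins for 26 = 4


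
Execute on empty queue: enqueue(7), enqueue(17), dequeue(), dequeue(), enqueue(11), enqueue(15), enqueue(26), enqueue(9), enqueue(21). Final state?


enqueue(7) -> [7]
enqueue(17) -> [7, 17]
dequeue() returns 7 -> [17]
dequeue() returns 17 -> []
enqueue(11) -> [11]
enqueue(15) -> [11, 15]
enqueue(26) -> [11, 15, 26]
enqueue(9) -> [11, 15, 26, 9]
enqueue(21) -> [11, 15, 26, 9, 21]
Final queue (front to back): [11, 15, 26, 9, 21]


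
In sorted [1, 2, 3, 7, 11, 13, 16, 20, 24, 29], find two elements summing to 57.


Two pointers: lo=0, hi=9
No pair sums to 57


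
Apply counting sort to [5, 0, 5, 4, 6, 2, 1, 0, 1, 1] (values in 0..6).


Count array: [2, 3, 1, 0, 1, 2, 1]
Reconstruct: [0, 0, 1, 1, 1, 2, 4, 5, 5, 6]


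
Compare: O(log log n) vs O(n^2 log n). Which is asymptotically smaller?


double-logarithmic grows slower than n^2 log n
O(log log n) is asymptotically smaller; O(n^2 log n) grows faster


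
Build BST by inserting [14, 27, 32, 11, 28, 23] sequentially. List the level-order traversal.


Root = 14; build tree by BST insertion.
Level-Order traversal: [14, 11, 27, 23, 32, 28]


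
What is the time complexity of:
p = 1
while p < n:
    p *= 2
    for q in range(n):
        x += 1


Per nesting level: O(log n) * O(n) = O(n log n)
Complexity: O(n log n)


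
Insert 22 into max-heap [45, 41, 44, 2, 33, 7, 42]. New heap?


Append 22: [45, 41, 44, 2, 33, 7, 42, 22]
Bubble up: swap idx 7(22) with idx 3(2)
Result: [45, 41, 44, 22, 33, 7, 42, 2]


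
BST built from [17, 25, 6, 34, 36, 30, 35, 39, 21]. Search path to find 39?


BST root = 17
Search for 39: compare at each node
Path: [17, 25, 34, 36, 39]


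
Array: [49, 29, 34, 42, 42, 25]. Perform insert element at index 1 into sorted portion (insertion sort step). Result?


After one pass: [29, 49, 34, 42, 42, 25]


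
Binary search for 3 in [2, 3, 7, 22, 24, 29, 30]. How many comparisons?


Search for 3:
[0,6] mid=3 arr[3]=22
[0,2] mid=1 arr[1]=3
Total: 2 comparisons


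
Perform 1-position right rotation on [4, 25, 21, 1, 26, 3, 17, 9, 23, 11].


Right rotate by 1: [11, 4, 25, 21, 1, 26, 3, 17, 9, 23]


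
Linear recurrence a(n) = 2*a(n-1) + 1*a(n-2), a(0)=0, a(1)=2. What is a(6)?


Build bottom-up:
...a(4)=24, a(5)=58, a(6)=2*58+1*24=140


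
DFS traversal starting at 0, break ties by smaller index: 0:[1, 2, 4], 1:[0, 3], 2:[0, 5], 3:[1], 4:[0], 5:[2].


DFS stack-based: start with [0]
Visit order: [0, 1, 3, 2, 5, 4]


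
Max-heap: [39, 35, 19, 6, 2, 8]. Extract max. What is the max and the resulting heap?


Max = 39
Replace root with last, heapify down
Resulting heap: [35, 8, 19, 6, 2]


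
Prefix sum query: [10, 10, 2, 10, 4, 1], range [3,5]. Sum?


Prefix sums: [0, 10, 20, 22, 32, 36, 37]
Sum[3..5] = prefix[6] - prefix[3] = 37 - 22 = 15


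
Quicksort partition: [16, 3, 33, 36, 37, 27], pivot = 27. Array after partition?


Elements <= 27 go left of pivot.
Result: [16, 3, 27, 36, 37, 33], pivot at index 2


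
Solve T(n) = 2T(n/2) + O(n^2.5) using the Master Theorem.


a=2, b=2, c=2.5. log_2(2)=1 < c=2.5. Case 3: O(n^c) = O(n^2.500)
Complexity: O(n^2.500)


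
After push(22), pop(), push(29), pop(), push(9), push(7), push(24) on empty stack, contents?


push(22) -> [22]
pop() returns 22 -> []
push(29) -> [29]
pop() returns 29 -> []
push(9) -> [9]
push(7) -> [9, 7]
push(24) -> [9, 7, 24]
Final stack (bottom to top): [9, 7, 24]


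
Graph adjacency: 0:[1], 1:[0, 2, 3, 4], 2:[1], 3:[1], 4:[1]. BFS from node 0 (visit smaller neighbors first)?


BFS queue: start with [0]
Visit order: [0, 1, 2, 3, 4]


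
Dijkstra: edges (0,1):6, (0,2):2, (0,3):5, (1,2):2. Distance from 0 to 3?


Dijkstra from 0:
Distances: {0: 0, 1: 4, 2: 2, 3: 5}
Shortest distance to 3 = 5, path = [0, 3]


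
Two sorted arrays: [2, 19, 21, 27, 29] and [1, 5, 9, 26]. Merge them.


Compare heads, take smaller each step.
Merged: [1, 2, 5, 9, 19, 21, 26, 27, 29]


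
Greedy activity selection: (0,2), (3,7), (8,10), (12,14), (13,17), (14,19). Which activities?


Greedy: pick earliest-ending, then skip overlaps.
Selected (5 activities): [(0, 2), (3, 7), (8, 10), (12, 14), (14, 19)]


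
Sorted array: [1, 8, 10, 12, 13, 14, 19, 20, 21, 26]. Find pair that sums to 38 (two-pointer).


Two pointers: lo=0, hi=9
Found pair: (12, 26) summing to 38


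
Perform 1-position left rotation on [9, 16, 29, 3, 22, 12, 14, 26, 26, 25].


Left rotate by 1: [16, 29, 3, 22, 12, 14, 26, 26, 25, 9]


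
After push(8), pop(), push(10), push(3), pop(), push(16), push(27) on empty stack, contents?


push(8) -> [8]
pop() returns 8 -> []
push(10) -> [10]
push(3) -> [10, 3]
pop() returns 3 -> [10]
push(16) -> [10, 16]
push(27) -> [10, 16, 27]
Final stack (bottom to top): [10, 16, 27]


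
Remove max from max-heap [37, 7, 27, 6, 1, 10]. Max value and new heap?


Max = 37
Replace root with last, heapify down
Resulting heap: [27, 7, 10, 6, 1]


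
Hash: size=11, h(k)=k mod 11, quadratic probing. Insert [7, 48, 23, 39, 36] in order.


Insertions: 7->slot 7; 48->slot 4; 23->slot 1; 39->slot 6; 36->slot 3
Table: [None, 23, None, 36, 48, None, 39, 7, None, None, None]


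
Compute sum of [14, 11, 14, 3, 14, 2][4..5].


Prefix sums: [0, 14, 25, 39, 42, 56, 58]
Sum[4..5] = prefix[6] - prefix[4] = 58 - 42 = 16


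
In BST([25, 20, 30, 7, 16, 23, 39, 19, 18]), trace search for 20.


BST root = 25
Search for 20: compare at each node
Path: [25, 20]


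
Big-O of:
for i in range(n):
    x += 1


Per nesting level: O(n) = O(n)
Complexity: O(n)


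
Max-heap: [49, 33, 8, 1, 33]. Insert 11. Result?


Append 11: [49, 33, 8, 1, 33, 11]
Bubble up: swap idx 5(11) with idx 2(8)
Result: [49, 33, 11, 1, 33, 8]


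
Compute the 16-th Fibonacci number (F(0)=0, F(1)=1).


F(n)=F(n-1)+F(n-2)
...F(14)=377, F(15)=610, F(16)=987


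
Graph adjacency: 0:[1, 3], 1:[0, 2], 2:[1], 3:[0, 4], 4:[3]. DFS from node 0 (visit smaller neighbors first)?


DFS stack-based: start with [0]
Visit order: [0, 1, 2, 3, 4]


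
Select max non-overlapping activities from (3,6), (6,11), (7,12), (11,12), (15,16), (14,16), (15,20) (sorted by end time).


Greedy: pick earliest-ending, then skip overlaps.
Selected (4 activities): [(3, 6), (6, 11), (11, 12), (15, 16)]


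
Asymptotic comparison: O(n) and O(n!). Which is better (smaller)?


linear grows slower than factorial
O(n) is asymptotically smaller; O(n!) grows faster


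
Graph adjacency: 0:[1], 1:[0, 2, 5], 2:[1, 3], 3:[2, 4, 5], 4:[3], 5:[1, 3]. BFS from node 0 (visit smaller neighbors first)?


BFS queue: start with [0]
Visit order: [0, 1, 2, 5, 3, 4]


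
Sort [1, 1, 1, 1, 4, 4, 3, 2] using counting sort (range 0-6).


Count array: [0, 4, 1, 1, 2, 0, 0]
Reconstruct: [1, 1, 1, 1, 2, 3, 4, 4]


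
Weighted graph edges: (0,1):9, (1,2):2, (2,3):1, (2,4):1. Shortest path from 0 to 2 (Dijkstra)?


Dijkstra from 0:
Distances: {0: 0, 1: 9, 2: 11, 3: 12, 4: 12}
Shortest distance to 2 = 11, path = [0, 1, 2]


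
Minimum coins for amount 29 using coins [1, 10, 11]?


dp[0]=0; dp[i]=1+min(dp[i-c] for c in coins)
...dp[24]=4, dp[25]=5, dp[26]=6, dp[27]=7, dp[28]=8, dp[29]=9
Minimum coins for 29 = 9


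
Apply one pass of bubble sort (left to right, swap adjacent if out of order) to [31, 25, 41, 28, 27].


After one pass: [25, 31, 28, 27, 41]


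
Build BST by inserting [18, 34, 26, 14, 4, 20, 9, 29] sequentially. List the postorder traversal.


Root = 18; build tree by BST insertion.
Postorder traversal: [9, 4, 14, 20, 29, 26, 34, 18]


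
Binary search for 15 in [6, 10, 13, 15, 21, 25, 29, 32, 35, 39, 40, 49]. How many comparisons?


Search for 15:
[0,11] mid=5 arr[5]=25
[0,4] mid=2 arr[2]=13
[3,4] mid=3 arr[3]=15
Total: 3 comparisons


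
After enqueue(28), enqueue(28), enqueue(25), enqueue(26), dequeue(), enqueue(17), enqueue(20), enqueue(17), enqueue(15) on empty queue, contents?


enqueue(28) -> [28]
enqueue(28) -> [28, 28]
enqueue(25) -> [28, 28, 25]
enqueue(26) -> [28, 28, 25, 26]
dequeue() returns 28 -> [28, 25, 26]
enqueue(17) -> [28, 25, 26, 17]
enqueue(20) -> [28, 25, 26, 17, 20]
enqueue(17) -> [28, 25, 26, 17, 20, 17]
enqueue(15) -> [28, 25, 26, 17, 20, 17, 15]
Final queue (front to back): [28, 25, 26, 17, 20, 17, 15]


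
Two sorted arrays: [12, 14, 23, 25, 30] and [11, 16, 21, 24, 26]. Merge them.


Compare heads, take smaller each step.
Merged: [11, 12, 14, 16, 21, 23, 24, 25, 26, 30]


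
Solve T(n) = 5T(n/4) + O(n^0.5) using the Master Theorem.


a=5, b=4, c=0.5. log_4(5)=1.161 > c=0.5. Case 1: O(n^log_b(a)) = O(n^1.161)
Complexity: O(n^1.161)


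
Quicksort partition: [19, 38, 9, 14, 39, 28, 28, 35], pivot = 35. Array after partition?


Elements <= 35 go left of pivot.
Result: [19, 9, 14, 28, 28, 35, 39, 38], pivot at index 5


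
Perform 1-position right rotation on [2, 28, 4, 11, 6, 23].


Right rotate by 1: [23, 2, 28, 4, 11, 6]


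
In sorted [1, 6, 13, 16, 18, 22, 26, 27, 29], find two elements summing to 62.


Two pointers: lo=0, hi=8
No pair sums to 62


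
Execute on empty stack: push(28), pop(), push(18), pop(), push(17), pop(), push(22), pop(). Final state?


push(28) -> [28]
pop() returns 28 -> []
push(18) -> [18]
pop() returns 18 -> []
push(17) -> [17]
pop() returns 17 -> []
push(22) -> [22]
pop() returns 22 -> []
Final stack (bottom to top): []


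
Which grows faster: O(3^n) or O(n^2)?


quadratic grows slower than exponential (base 3)
O(n^2) is asymptotically smaller; O(3^n) grows faster


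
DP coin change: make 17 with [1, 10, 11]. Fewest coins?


dp[0]=0; dp[i]=1+min(dp[i-c] for c in coins)
...dp[12]=2, dp[13]=3, dp[14]=4, dp[15]=5, dp[16]=6, dp[17]=7
Minimum coins for 17 = 7


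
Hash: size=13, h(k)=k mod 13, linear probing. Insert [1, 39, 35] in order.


Insertions: 1->slot 1; 39->slot 0; 35->slot 9
Table: [39, 1, None, None, None, None, None, None, None, 35, None, None, None]


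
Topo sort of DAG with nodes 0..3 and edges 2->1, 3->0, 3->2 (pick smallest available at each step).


Kahn's algorithm, process smallest node first
Order: [3, 0, 2, 1]


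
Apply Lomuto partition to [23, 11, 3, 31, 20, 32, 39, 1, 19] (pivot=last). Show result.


Elements <= 19 go left of pivot.
Result: [11, 3, 1, 19, 20, 32, 39, 23, 31], pivot at index 3


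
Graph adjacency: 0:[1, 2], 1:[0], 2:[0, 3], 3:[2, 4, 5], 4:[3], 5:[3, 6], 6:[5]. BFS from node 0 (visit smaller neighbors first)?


BFS queue: start with [0]
Visit order: [0, 1, 2, 3, 4, 5, 6]


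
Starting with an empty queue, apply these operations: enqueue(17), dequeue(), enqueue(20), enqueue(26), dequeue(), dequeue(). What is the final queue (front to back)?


enqueue(17) -> [17]
dequeue() returns 17 -> []
enqueue(20) -> [20]
enqueue(26) -> [20, 26]
dequeue() returns 20 -> [26]
dequeue() returns 26 -> []
Final queue (front to back): []


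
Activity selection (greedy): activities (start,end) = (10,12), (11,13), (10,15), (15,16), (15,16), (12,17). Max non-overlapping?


Greedy: pick earliest-ending, then skip overlaps.
Selected (2 activities): [(10, 12), (15, 16)]


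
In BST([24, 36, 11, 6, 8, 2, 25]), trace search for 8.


BST root = 24
Search for 8: compare at each node
Path: [24, 11, 6, 8]


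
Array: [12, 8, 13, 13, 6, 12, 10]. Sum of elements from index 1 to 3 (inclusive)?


Prefix sums: [0, 12, 20, 33, 46, 52, 64, 74]
Sum[1..3] = prefix[4] - prefix[1] = 46 - 12 = 34


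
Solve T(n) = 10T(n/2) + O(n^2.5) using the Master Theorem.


a=10, b=2, c=2.5. log_2(10)=3.322 > c=2.5. Case 1: O(n^log_b(a)) = O(n^3.322)
Complexity: O(n^3.322)


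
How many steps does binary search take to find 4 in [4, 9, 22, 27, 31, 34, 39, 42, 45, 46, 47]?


Search for 4:
[0,10] mid=5 arr[5]=34
[0,4] mid=2 arr[2]=22
[0,1] mid=0 arr[0]=4
Total: 3 comparisons


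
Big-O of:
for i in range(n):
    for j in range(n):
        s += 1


Per nesting level: O(n) * O(n) = O(n^2)
Complexity: O(n^2)


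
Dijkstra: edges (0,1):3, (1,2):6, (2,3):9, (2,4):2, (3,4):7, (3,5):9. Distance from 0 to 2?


Dijkstra from 0:
Distances: {0: 0, 1: 3, 2: 9, 3: 18, 4: 11, 5: 27}
Shortest distance to 2 = 9, path = [0, 1, 2]


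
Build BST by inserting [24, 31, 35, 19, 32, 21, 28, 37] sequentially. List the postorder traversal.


Root = 24; build tree by BST insertion.
Postorder traversal: [21, 19, 28, 32, 37, 35, 31, 24]


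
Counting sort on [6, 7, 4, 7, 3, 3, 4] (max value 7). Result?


Count array: [0, 0, 0, 2, 2, 0, 1, 2]
Reconstruct: [3, 3, 4, 4, 6, 7, 7]


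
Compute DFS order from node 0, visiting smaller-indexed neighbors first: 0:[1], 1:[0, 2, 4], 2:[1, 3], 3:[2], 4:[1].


DFS stack-based: start with [0]
Visit order: [0, 1, 2, 3, 4]


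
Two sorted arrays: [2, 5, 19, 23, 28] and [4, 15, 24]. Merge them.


Compare heads, take smaller each step.
Merged: [2, 4, 5, 15, 19, 23, 24, 28]


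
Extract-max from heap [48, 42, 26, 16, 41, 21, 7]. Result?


Max = 48
Replace root with last, heapify down
Resulting heap: [42, 41, 26, 16, 7, 21]


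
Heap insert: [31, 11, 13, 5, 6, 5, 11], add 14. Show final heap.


Append 14: [31, 11, 13, 5, 6, 5, 11, 14]
Bubble up: swap idx 7(14) with idx 3(5); swap idx 3(14) with idx 1(11)
Result: [31, 14, 13, 11, 6, 5, 11, 5]


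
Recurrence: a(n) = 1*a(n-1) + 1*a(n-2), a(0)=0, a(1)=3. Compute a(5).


Build bottom-up:
...a(3)=6, a(4)=9, a(5)=1*9+1*6=15


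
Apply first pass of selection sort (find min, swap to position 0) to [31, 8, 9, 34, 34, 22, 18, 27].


After one pass: [8, 31, 9, 34, 34, 22, 18, 27]


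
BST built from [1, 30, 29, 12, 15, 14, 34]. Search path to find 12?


BST root = 1
Search for 12: compare at each node
Path: [1, 30, 29, 12]


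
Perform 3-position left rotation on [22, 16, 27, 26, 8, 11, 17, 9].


Left rotate by 3: [26, 8, 11, 17, 9, 22, 16, 27]


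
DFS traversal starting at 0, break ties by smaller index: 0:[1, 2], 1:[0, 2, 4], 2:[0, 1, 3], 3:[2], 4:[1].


DFS stack-based: start with [0]
Visit order: [0, 1, 2, 3, 4]


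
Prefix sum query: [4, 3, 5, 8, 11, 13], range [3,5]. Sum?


Prefix sums: [0, 4, 7, 12, 20, 31, 44]
Sum[3..5] = prefix[6] - prefix[3] = 44 - 12 = 32


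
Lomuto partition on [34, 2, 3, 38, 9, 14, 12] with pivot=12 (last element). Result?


Elements <= 12 go left of pivot.
Result: [2, 3, 9, 12, 34, 14, 38], pivot at index 3


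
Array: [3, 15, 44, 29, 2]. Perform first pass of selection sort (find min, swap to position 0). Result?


After one pass: [2, 15, 44, 29, 3]


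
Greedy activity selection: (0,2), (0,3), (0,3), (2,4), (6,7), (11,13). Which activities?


Greedy: pick earliest-ending, then skip overlaps.
Selected (4 activities): [(0, 2), (2, 4), (6, 7), (11, 13)]


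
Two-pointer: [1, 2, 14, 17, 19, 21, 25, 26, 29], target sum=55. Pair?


Two pointers: lo=0, hi=8
Found pair: (26, 29) summing to 55


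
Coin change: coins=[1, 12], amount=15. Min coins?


dp[0]=0; dp[i]=1+min(dp[i-c] for c in coins)
...dp[10]=10, dp[11]=11, dp[12]=1, dp[13]=2, dp[14]=3, dp[15]=4
Minimum coins for 15 = 4


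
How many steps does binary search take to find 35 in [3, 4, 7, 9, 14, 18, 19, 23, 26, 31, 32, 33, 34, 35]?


Search for 35:
[0,13] mid=6 arr[6]=19
[7,13] mid=10 arr[10]=32
[11,13] mid=12 arr[12]=34
[13,13] mid=13 arr[13]=35
Total: 4 comparisons


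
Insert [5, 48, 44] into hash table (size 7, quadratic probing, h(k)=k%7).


Insertions: 5->slot 5; 48->slot 6; 44->slot 2
Table: [None, None, 44, None, None, 5, 48]


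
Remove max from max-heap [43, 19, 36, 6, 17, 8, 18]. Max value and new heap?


Max = 43
Replace root with last, heapify down
Resulting heap: [36, 19, 18, 6, 17, 8]


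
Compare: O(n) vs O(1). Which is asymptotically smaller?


constant grows slower than linear
O(1) is asymptotically smaller; O(n) grows faster


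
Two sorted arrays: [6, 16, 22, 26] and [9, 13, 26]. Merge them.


Compare heads, take smaller each step.
Merged: [6, 9, 13, 16, 22, 26, 26]


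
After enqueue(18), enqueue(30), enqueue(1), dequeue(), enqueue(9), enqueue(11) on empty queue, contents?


enqueue(18) -> [18]
enqueue(30) -> [18, 30]
enqueue(1) -> [18, 30, 1]
dequeue() returns 18 -> [30, 1]
enqueue(9) -> [30, 1, 9]
enqueue(11) -> [30, 1, 9, 11]
Final queue (front to back): [30, 1, 9, 11]


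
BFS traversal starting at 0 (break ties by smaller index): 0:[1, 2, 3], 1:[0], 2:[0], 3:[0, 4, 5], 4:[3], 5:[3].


BFS queue: start with [0]
Visit order: [0, 1, 2, 3, 4, 5]


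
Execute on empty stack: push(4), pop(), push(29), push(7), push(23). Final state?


push(4) -> [4]
pop() returns 4 -> []
push(29) -> [29]
push(7) -> [29, 7]
push(23) -> [29, 7, 23]
Final stack (bottom to top): [29, 7, 23]


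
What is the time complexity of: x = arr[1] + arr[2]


Analysis: constant-time operation, no loop
Complexity: O(1)


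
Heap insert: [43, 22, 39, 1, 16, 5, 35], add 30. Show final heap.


Append 30: [43, 22, 39, 1, 16, 5, 35, 30]
Bubble up: swap idx 7(30) with idx 3(1); swap idx 3(30) with idx 1(22)
Result: [43, 30, 39, 22, 16, 5, 35, 1]


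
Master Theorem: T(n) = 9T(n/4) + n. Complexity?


a=9, b=4, c=1. log_4(9)=1.585 > c=1. Case 1: O(n^log_b(a)) = O(n^1.585)
Complexity: O(n^1.585)


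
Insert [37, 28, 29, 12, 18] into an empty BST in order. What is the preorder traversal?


Root = 37; build tree by BST insertion.
Preorder traversal: [37, 28, 12, 18, 29]


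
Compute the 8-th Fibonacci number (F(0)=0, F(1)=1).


F(n)=F(n-1)+F(n-2)
...F(6)=8, F(7)=13, F(8)=21


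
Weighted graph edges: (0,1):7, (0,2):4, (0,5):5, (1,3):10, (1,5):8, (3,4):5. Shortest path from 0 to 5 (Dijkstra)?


Dijkstra from 0:
Distances: {0: 0, 1: 7, 2: 4, 3: 17, 4: 22, 5: 5}
Shortest distance to 5 = 5, path = [0, 5]


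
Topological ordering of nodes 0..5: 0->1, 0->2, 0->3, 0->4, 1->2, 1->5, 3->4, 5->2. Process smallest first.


Kahn's algorithm, process smallest node first
Order: [0, 1, 3, 4, 5, 2]


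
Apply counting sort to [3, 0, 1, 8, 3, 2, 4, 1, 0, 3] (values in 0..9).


Count array: [2, 2, 1, 3, 1, 0, 0, 0, 1, 0]
Reconstruct: [0, 0, 1, 1, 2, 3, 3, 3, 4, 8]


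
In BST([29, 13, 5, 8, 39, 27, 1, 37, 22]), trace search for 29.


BST root = 29
Search for 29: compare at each node
Path: [29]


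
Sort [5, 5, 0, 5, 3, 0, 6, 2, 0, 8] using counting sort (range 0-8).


Count array: [3, 0, 1, 1, 0, 3, 1, 0, 1]
Reconstruct: [0, 0, 0, 2, 3, 5, 5, 5, 6, 8]


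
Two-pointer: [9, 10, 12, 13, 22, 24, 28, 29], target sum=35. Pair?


Two pointers: lo=0, hi=7
Found pair: (13, 22) summing to 35


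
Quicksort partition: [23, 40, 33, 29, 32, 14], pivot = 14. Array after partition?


Elements <= 14 go left of pivot.
Result: [14, 40, 33, 29, 32, 23], pivot at index 0


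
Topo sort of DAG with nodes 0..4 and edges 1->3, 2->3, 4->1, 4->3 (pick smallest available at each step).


Kahn's algorithm, process smallest node first
Order: [0, 2, 4, 1, 3]


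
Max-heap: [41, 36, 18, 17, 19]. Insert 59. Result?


Append 59: [41, 36, 18, 17, 19, 59]
Bubble up: swap idx 5(59) with idx 2(18); swap idx 2(59) with idx 0(41)
Result: [59, 36, 41, 17, 19, 18]


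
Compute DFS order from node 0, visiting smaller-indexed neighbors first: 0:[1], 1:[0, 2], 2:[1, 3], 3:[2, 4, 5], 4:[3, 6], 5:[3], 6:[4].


DFS stack-based: start with [0]
Visit order: [0, 1, 2, 3, 4, 6, 5]


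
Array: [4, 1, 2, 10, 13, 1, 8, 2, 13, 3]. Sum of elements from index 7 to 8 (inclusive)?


Prefix sums: [0, 4, 5, 7, 17, 30, 31, 39, 41, 54, 57]
Sum[7..8] = prefix[9] - prefix[7] = 54 - 39 = 15


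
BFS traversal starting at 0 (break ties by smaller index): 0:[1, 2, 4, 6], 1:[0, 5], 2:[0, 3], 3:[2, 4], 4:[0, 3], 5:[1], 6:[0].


BFS queue: start with [0]
Visit order: [0, 1, 2, 4, 6, 5, 3]


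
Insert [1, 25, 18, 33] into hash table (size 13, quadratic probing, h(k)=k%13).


Insertions: 1->slot 1; 25->slot 12; 18->slot 5; 33->slot 7
Table: [None, 1, None, None, None, 18, None, 33, None, None, None, None, 25]


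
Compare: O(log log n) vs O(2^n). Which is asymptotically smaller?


double-logarithmic grows slower than exponential
O(log log n) is asymptotically smaller; O(2^n) grows faster


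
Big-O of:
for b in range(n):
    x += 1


Per nesting level: O(n) = O(n)
Complexity: O(n)


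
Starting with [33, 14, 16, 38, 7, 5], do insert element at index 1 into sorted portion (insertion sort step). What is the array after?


After one pass: [14, 33, 16, 38, 7, 5]


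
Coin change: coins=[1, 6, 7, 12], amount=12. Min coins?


dp[0]=0; dp[i]=1+min(dp[i-c] for c in coins)
...dp[7]=1, dp[8]=2, dp[9]=3, dp[10]=4, dp[11]=5, dp[12]=1
Minimum coins for 12 = 1


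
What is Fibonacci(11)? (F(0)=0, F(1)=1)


F(n)=F(n-1)+F(n-2)
...F(9)=34, F(10)=55, F(11)=89


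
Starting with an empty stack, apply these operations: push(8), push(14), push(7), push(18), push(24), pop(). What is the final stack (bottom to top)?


push(8) -> [8]
push(14) -> [8, 14]
push(7) -> [8, 14, 7]
push(18) -> [8, 14, 7, 18]
push(24) -> [8, 14, 7, 18, 24]
pop() returns 24 -> [8, 14, 7, 18]
Final stack (bottom to top): [8, 14, 7, 18]


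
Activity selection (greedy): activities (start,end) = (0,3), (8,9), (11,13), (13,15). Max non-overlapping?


Greedy: pick earliest-ending, then skip overlaps.
Selected (4 activities): [(0, 3), (8, 9), (11, 13), (13, 15)]


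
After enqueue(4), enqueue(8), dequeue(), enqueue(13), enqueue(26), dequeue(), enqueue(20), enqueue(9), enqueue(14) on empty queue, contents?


enqueue(4) -> [4]
enqueue(8) -> [4, 8]
dequeue() returns 4 -> [8]
enqueue(13) -> [8, 13]
enqueue(26) -> [8, 13, 26]
dequeue() returns 8 -> [13, 26]
enqueue(20) -> [13, 26, 20]
enqueue(9) -> [13, 26, 20, 9]
enqueue(14) -> [13, 26, 20, 9, 14]
Final queue (front to back): [13, 26, 20, 9, 14]


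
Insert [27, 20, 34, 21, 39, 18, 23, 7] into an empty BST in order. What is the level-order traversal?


Root = 27; build tree by BST insertion.
Level-Order traversal: [27, 20, 34, 18, 21, 39, 7, 23]


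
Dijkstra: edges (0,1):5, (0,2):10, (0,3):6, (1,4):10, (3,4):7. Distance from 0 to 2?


Dijkstra from 0:
Distances: {0: 0, 1: 5, 2: 10, 3: 6, 4: 13}
Shortest distance to 2 = 10, path = [0, 2]


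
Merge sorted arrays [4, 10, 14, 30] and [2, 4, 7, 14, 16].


Compare heads, take smaller each step.
Merged: [2, 4, 4, 7, 10, 14, 14, 16, 30]


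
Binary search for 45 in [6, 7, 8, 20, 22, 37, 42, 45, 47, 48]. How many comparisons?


Search for 45:
[0,9] mid=4 arr[4]=22
[5,9] mid=7 arr[7]=45
Total: 2 comparisons


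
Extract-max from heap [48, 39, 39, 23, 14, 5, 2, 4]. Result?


Max = 48
Replace root with last, heapify down
Resulting heap: [39, 23, 39, 4, 14, 5, 2]


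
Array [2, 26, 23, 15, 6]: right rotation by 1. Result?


Right rotate by 1: [6, 2, 26, 23, 15]


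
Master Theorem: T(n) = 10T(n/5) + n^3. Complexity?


a=10, b=5, c=3. log_5(10)=1.431 < c=3. Case 3: O(n^c) = O(n^3)
Complexity: O(n^3)


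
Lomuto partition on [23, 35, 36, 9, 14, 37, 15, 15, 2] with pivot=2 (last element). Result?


Elements <= 2 go left of pivot.
Result: [2, 35, 36, 9, 14, 37, 15, 15, 23], pivot at index 0


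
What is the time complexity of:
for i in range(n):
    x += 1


Per nesting level: O(n) = O(n)
Complexity: O(n)


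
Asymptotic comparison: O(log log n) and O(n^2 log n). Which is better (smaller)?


double-logarithmic grows slower than n^2 log n
O(log log n) is asymptotically smaller; O(n^2 log n) grows faster


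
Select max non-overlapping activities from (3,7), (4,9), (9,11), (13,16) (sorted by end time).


Greedy: pick earliest-ending, then skip overlaps.
Selected (3 activities): [(3, 7), (9, 11), (13, 16)]


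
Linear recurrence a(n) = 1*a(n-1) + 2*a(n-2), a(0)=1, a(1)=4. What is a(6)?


Build bottom-up:
...a(4)=26, a(5)=54, a(6)=1*54+2*26=106


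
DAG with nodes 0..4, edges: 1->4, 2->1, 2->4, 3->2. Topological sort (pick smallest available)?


Kahn's algorithm, process smallest node first
Order: [0, 3, 2, 1, 4]


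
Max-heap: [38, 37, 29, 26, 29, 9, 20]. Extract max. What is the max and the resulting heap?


Max = 38
Replace root with last, heapify down
Resulting heap: [37, 29, 29, 26, 20, 9]


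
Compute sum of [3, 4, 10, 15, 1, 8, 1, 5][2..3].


Prefix sums: [0, 3, 7, 17, 32, 33, 41, 42, 47]
Sum[2..3] = prefix[4] - prefix[2] = 32 - 7 = 25


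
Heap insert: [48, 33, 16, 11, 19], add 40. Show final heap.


Append 40: [48, 33, 16, 11, 19, 40]
Bubble up: swap idx 5(40) with idx 2(16)
Result: [48, 33, 40, 11, 19, 16]


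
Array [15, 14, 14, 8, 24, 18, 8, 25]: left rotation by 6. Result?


Left rotate by 6: [8, 25, 15, 14, 14, 8, 24, 18]


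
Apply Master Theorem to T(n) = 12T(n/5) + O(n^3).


a=12, b=5, c=3. log_5(12)=1.544 < c=3. Case 3: O(n^c) = O(n^3)
Complexity: O(n^3)


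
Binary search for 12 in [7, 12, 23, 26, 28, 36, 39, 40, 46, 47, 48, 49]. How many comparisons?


Search for 12:
[0,11] mid=5 arr[5]=36
[0,4] mid=2 arr[2]=23
[0,1] mid=0 arr[0]=7
[1,1] mid=1 arr[1]=12
Total: 4 comparisons


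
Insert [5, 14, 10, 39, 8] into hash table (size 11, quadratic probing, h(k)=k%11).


Insertions: 5->slot 5; 14->slot 3; 10->slot 10; 39->slot 6; 8->slot 8
Table: [None, None, None, 14, None, 5, 39, None, 8, None, 10]


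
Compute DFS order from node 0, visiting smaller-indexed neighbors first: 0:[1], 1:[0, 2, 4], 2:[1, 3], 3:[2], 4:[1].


DFS stack-based: start with [0]
Visit order: [0, 1, 2, 3, 4]


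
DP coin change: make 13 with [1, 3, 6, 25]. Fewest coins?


dp[0]=0; dp[i]=1+min(dp[i-c] for c in coins)
...dp[8]=3, dp[9]=2, dp[10]=3, dp[11]=4, dp[12]=2, dp[13]=3
Minimum coins for 13 = 3


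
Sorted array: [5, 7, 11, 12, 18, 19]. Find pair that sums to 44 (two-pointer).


Two pointers: lo=0, hi=5
No pair sums to 44


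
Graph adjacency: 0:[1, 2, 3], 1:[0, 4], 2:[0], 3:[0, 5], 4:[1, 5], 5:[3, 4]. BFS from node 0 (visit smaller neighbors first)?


BFS queue: start with [0]
Visit order: [0, 1, 2, 3, 4, 5]


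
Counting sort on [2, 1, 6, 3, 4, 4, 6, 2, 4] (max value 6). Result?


Count array: [0, 1, 2, 1, 3, 0, 2]
Reconstruct: [1, 2, 2, 3, 4, 4, 4, 6, 6]


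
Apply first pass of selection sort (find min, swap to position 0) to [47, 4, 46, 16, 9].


After one pass: [4, 47, 46, 16, 9]


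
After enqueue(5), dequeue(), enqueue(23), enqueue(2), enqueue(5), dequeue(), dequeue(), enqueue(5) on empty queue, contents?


enqueue(5) -> [5]
dequeue() returns 5 -> []
enqueue(23) -> [23]
enqueue(2) -> [23, 2]
enqueue(5) -> [23, 2, 5]
dequeue() returns 23 -> [2, 5]
dequeue() returns 2 -> [5]
enqueue(5) -> [5, 5]
Final queue (front to back): [5, 5]


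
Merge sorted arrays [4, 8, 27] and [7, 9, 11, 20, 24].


Compare heads, take smaller each step.
Merged: [4, 7, 8, 9, 11, 20, 24, 27]


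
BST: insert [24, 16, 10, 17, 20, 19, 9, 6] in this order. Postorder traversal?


Root = 24; build tree by BST insertion.
Postorder traversal: [6, 9, 10, 19, 20, 17, 16, 24]


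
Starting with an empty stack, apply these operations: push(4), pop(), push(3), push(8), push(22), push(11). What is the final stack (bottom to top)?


push(4) -> [4]
pop() returns 4 -> []
push(3) -> [3]
push(8) -> [3, 8]
push(22) -> [3, 8, 22]
push(11) -> [3, 8, 22, 11]
Final stack (bottom to top): [3, 8, 22, 11]


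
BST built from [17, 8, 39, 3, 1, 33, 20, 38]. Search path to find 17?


BST root = 17
Search for 17: compare at each node
Path: [17]


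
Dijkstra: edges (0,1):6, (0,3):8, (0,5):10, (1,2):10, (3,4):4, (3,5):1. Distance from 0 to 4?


Dijkstra from 0:
Distances: {0: 0, 1: 6, 2: 16, 3: 8, 4: 12, 5: 9}
Shortest distance to 4 = 12, path = [0, 3, 4]


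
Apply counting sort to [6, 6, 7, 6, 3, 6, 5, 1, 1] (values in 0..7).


Count array: [0, 2, 0, 1, 0, 1, 4, 1]
Reconstruct: [1, 1, 3, 5, 6, 6, 6, 6, 7]


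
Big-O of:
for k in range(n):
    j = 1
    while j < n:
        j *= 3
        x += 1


Per nesting level: O(n) * O(log n) = O(n log n)
Complexity: O(n log n)
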